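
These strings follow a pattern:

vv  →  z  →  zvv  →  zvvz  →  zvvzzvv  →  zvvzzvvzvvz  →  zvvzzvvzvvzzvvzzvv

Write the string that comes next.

Each term (from the third on) is the previous term followed by the one before it: term 3 = z·vv = zvv.
So term 8 is zvvzzvvzvvzzvvzzvv·zvvzzvvzvvz.

zvvzzvvzvvzzvvzzvvzvvzzvvzvvz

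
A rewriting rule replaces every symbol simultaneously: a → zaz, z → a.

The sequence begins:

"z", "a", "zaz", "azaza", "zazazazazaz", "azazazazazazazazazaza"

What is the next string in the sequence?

zazazazazazazazazazazazazazazazazazazazazaz

Applying the rule to each of the 21 symbols of azazazazazazazazazaza gives the pieces zaz a zaz a zaz a zaz a zaz a zaz a zaz a zaz a zaz a zaz a zaz, which concatenate to the answer.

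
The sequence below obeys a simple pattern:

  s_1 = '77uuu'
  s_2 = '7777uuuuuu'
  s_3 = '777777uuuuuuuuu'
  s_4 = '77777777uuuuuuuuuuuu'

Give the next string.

Term n consists of 2n 7's, followed by 3n u's (n = 1, 2, …).
Setting n = 5 gives 10, 15 characters in each block.

7777777777uuuuuuuuuuuuuuu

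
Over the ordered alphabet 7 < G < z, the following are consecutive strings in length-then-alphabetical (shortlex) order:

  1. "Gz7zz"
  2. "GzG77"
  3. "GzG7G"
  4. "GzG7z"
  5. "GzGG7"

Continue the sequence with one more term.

The successor of GzGG7 increments the rightmost position that isn't already z and resets every position after it to 7.

GzGGG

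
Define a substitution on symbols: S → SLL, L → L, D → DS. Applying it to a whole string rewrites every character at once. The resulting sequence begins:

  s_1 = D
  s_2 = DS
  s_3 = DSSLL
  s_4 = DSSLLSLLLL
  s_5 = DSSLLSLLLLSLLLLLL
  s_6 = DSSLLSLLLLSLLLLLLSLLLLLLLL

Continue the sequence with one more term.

Applying the rule to each of the 26 symbols of DSSLLSLLLLSLLLLLLSLLLLLLLL gives the pieces DS SLL SLL L L SLL L L L L SLL L L L L L L SLL L L L L L L L L, which concatenate to the answer.

DSSLLSLLLLSLLLLLLSLLLLLLLLSLLLLLLLLLL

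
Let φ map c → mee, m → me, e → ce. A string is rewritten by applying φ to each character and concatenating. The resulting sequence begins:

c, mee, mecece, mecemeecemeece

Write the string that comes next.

mecemeecemececemeecemececemeece

φ(mecemeecemeece) expands symbol-by-symbol to me ce mee ce me ce ce mee ce me ce ce mee ce; joining the 14 pieces gives the next term.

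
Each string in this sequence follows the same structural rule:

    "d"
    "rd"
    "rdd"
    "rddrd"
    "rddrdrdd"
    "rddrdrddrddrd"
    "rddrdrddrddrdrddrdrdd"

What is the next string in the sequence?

This is a Fibonacci-style word recurrence s(k) = s(k−1)·s(k−2): e.g. rd·d = rdd.
The next term joins rddrdrddrddrdrddrdrdd and rddrdrddrddrd.

rddrdrddrddrdrddrdrddrddrdrddrddrd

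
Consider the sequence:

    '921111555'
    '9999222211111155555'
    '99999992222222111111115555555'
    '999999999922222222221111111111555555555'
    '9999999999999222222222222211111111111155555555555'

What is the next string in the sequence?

Reading off run lengths: 9 runs 1, 4, 7, 10, 13; 2 runs 1, 4, 7, 10, 13; 1 runs 4, 6, 8, 10, 12; 5 runs 3, 5, 7, 9, 11 — each is linear in n (n = 1, 2, …).
For the next term, n = 6, so the run lengths are 16, 16, 14, 13.

99999999999999992222222222222222111111111111115555555555555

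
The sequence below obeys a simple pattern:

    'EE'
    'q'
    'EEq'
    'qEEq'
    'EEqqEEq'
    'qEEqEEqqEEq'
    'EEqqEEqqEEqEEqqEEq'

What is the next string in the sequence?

This is a Fibonacci-style word recurrence s(k) = s(k−2)·s(k−1): e.g. EE·q = EEq.
The next term joins qEEqEEqqEEq and EEqqEEqqEEqEEqqEEq.

qEEqEEqqEEqEEqqEEqqEEqEEqqEEq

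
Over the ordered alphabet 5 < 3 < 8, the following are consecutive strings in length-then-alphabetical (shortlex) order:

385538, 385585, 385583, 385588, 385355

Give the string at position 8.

385335

Continuing the enumeration 3 steps past 385355: 385355 → 385353 → 385358 → (answer).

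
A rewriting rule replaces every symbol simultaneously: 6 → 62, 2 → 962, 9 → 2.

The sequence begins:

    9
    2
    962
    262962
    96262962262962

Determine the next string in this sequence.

φ(96262962262962) expands symbol-by-symbol to 2 62 962 62 962 2 62 962 962 62 962 2 62 962; joining the 14 pieces gives the next term.

2629626296226296296262962262962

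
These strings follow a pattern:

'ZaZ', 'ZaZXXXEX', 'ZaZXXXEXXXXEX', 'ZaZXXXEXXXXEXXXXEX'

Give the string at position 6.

The strings grow by a fixed suffix XXXEX each time.
From ZaZXXXEXXXXEXXXXEX, 2 further steps: ZaZXXXEXXXXEXXXXEX → ZaZXXXEXXXXEXXXXEXXXXEX → (answer).

ZaZXXXEXXXXEXXXXEXXXXEXXXXEX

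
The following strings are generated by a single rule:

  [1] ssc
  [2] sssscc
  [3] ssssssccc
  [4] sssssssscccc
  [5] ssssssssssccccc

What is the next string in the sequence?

The n-th term is 2n s's then n c's (n = 1, 2, …).
At n = 6 the blocks have lengths 12, 6.

sssssssssssscccccc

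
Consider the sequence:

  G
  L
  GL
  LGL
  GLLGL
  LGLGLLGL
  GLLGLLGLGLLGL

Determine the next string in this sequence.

This is a Fibonacci-style word recurrence s(k) = s(k−2)·s(k−1): e.g. G·L = GL.
The next term joins LGLGLLGL and GLLGLLGLGLLGL.

LGLGLLGLGLLGLLGLGLLGL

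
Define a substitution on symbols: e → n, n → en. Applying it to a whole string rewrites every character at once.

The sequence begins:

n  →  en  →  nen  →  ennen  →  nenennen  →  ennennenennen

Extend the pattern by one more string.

nenennenennennenennen

φ(ennennenennen) expands symbol-by-symbol to n en en n en en n en n en en n en; joining the 13 pieces gives the next term.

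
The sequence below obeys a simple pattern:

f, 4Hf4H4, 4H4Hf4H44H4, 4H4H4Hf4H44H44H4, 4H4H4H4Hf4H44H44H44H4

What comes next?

4H4H4H4H4Hf4H44H44H44H44H4

Each term wraps the previous one in 4H on the left and 4H4 on the right.
One more step from 4H4H4H4Hf4H44H44H44H4 gives the answer.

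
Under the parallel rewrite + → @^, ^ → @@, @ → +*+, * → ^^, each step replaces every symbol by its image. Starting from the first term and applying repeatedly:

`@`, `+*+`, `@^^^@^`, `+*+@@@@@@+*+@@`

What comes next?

Rewriting the 14 symbols of +*+@@@@@@+*+@@ one by one yields @^ ^^ @^ +*+ +*+ +*+ +*+ +*+ +*+ @^ ^^ @^ +*+ +*+; concatenated:

@^^^@^+*++*++*++*++*++*+@^^^@^+*++*+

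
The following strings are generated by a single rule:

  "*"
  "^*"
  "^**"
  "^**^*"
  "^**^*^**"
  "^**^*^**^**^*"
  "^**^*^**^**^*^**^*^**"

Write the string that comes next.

This is a Fibonacci-style word recurrence s(k) = s(k−1)·s(k−2): e.g. ^*·* = ^**.
So term 8 is ^**^*^**^**^*^**^*^**·^**^*^**^**^*.

^**^*^**^**^*^**^*^**^**^*^**^**^*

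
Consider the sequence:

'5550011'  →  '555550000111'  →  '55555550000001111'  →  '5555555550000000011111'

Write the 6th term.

55555555555550000000000001111111

Each string has the form 5^{2n+1} 0^{2n} 1^{n+1} (n = 1, 2, …).
Setting n = 6 gives 13, 12, 7 characters in each block.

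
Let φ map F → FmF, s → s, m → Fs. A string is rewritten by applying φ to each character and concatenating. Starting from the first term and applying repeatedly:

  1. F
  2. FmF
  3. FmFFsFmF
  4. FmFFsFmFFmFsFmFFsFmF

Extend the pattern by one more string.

FmFFsFmFFmFsFmFFsFmFFmFFsFmFsFmFFsFmFFmFsFmFFsFmF

Applying the rule to each of the 20 symbols of FmFFsFmFFmFsFmFFsFmF gives the pieces FmF Fs FmF FmF s FmF Fs FmF FmF Fs FmF s FmF Fs FmF FmF s FmF Fs FmF, which concatenate to the answer.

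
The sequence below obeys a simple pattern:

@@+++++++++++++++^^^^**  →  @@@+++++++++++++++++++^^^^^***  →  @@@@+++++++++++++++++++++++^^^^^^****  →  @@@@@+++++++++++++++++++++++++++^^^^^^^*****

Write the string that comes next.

Reading off run lengths: @ runs 2, 3, 4, 5; + runs 15, 19, 23, 27; ^ runs 4, 5, 6, 7; * runs 2, 3, 4, 5 — each is linear in n, where the shown terms are n = 3, 4, 5, 6.
At n = 7 the blocks have lengths 6, 31, 8, 6.

@@@@@@+++++++++++++++++++++++++++++++^^^^^^^^******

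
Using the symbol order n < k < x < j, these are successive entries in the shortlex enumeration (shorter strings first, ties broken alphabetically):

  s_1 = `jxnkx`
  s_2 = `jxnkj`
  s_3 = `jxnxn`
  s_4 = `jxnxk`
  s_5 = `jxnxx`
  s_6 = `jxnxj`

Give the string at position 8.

Stepping forward 2 times from jxnxj: jxnxj → jxnjn, then the target.

jxnjk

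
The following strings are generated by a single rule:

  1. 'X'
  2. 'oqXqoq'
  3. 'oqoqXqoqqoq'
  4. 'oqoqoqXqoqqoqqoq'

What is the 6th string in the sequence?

oqoqoqoqoqXqoqqoqqoqqoqqoq

Each term wraps the previous one in oq on the left and qoq on the right.
From oqoqoqXqoqqoqqoq, 2 further steps: oqoqoqXqoqqoqqoq → oqoqoqoqXqoqqoqqoqqoq → (answer).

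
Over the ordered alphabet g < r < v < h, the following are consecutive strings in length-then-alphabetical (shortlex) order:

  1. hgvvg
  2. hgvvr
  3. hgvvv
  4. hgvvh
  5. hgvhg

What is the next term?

Find the rightmost character of hgvhg below h, bump it to the next letter, and reset everything to its right to g.

hgvhr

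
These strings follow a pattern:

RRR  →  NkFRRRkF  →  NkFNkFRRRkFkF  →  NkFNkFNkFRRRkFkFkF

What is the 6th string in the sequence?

Every step adds NkF to the front and kF to the end of the previous string.
From NkFNkFNkFRRRkFkFkF, 2 further steps: NkFNkFNkFRRRkFkFkF → NkFNkFNkFNkFRRRkFkFkFkF → (answer).

NkFNkFNkFNkFNkFRRRkFkFkFkFkF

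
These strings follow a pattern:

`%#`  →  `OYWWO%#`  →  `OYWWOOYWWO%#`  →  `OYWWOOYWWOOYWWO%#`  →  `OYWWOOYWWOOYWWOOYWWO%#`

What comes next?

OYWWOOYWWOOYWWOOYWWOOYWWO%#

Every step adds OYWWO at the front: s(k+1) = OYWWO·s(k).
One more step from OYWWOOYWWOOYWWOOYWWO%# gives the answer.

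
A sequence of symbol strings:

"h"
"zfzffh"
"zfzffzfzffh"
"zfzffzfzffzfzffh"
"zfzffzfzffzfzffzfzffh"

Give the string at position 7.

zfzffzfzffzfzffzfzffzfzffzfzffh

Every step adds zfzff at the front: s(k+1) = zfzff·s(k).
From zfzffzfzffzfzffzfzffh, 2 further steps: zfzffzfzffzfzffzfzffh → zfzffzfzffzfzffzfzffzfzffh → (answer).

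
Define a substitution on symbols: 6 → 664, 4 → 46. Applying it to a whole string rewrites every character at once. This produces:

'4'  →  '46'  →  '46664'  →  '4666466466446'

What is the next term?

4666466466446664664466646644646664

Replace each of the 13 characters of 4666466466446 in place — 46 664 664 664 46 664 664 46 664 664 46 46 664 — and concatenate.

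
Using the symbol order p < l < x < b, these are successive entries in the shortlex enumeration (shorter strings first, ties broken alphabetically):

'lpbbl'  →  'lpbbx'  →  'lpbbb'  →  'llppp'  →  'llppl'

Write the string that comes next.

The successor of llppl increments the rightmost position that isn't already b and resets every position after it to p.

llppx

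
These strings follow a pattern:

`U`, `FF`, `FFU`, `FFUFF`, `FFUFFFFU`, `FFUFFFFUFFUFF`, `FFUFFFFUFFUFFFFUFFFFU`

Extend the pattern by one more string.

FFUFFFFUFFUFFFFUFFFFUFFUFFFFUFFUFF

Each term (from the third on) is the previous term followed by the one before it: term 3 = FF·U = FFU.
So term 8 is FFUFFFFUFFUFFFFUFFFFU·FFUFFFFUFFUFF.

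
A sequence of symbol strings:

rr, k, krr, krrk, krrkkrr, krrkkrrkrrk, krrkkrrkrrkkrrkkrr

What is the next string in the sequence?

This is a Fibonacci-style word recurrence s(k) = s(k−1)·s(k−2): e.g. k·rr = krr.
Continuing: krrkkrrkrrkkrrkkrr · krrkkrrkrrk gives term 8.

krrkkrrkrrkkrrkkrrkrrkkrrkrrk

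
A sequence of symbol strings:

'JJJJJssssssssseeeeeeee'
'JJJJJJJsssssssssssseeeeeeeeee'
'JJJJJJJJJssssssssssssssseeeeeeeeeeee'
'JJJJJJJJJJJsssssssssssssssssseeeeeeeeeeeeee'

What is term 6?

Each string has the form J^{2n-1} s^{3n} e^{2n+2}, where the shown terms are n = 3, 4, 5, 6.
Setting n = 8 gives 15, 24, 18 characters in each block.

JJJJJJJJJJJJJJJsssssssssssssssssssssssseeeeeeeeeeeeeeeeee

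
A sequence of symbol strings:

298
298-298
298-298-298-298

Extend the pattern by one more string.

Each string is two copies of the previous one joined by '-'.
One more doubling of 298-298-298-298 gives the answer.

298-298-298-298-298-298-298-298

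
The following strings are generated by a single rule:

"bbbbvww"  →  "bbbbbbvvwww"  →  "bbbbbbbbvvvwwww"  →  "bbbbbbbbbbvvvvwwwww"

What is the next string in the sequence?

bbbbbbbbbbbbvvvvvwwwwww

The n-th term is 2n+2 b's then n v's then n+1 w's (n = 1, 2, …).
At n = 5 the blocks have lengths 12, 5, 6.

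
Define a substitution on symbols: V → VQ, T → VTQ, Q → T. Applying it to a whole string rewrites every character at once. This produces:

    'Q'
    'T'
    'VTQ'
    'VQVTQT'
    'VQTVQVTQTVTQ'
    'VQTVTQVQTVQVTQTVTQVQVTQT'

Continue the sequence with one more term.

Replace each of the 24 characters of VQTVTQVQTVQVTQTVTQVQVTQT in place — VQ T VTQ VQ VTQ T VQ T VTQ VQ T VQ VTQ T VTQ VQ VTQ T VQ T VQ VTQ T VTQ — and concatenate.

VQTVTQVQVTQTVQTVTQVQTVQVTQTVTQVQVTQTVQTVQVTQTVTQ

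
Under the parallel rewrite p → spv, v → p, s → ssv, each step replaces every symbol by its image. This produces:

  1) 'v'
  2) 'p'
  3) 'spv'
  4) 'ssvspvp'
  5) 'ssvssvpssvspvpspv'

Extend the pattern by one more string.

Rewriting the 17 symbols of ssvssvpssvspvpspv one by one yields ssv ssv p ssv ssv p spv ssv ssv p ssv spv p spv ssv spv p; concatenated:

ssvssvpssvssvpspvssvssvpssvspvpspvssvspvp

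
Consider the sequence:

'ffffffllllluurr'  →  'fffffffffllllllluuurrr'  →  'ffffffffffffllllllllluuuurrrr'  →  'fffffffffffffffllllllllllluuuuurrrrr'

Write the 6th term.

fffffffffffffffffffffllllllllllllllluuuuuuurrrrrrr

Each string has the form f^{3n} l^{2n+1} u^{n} r^{n}, where the shown terms are n = 2, 3, 4, 5.
At n = 7 the blocks have lengths 21, 15, 7, 7.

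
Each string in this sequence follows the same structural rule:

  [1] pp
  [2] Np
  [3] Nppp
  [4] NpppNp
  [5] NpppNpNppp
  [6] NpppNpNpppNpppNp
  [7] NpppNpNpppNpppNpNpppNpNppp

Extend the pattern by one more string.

NpppNpNpppNpppNpNpppNpNpppNpppNpNpppNpppNp

This is a Fibonacci-style word recurrence s(k) = s(k−1)·s(k−2): e.g. Np·pp = Nppp.
The next term joins NpppNpNpppNpppNpNpppNpNppp and NpppNpNpppNpppNp.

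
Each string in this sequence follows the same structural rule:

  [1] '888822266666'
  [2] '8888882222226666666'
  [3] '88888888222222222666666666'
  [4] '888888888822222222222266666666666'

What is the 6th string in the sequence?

Each string has the form 8^{2n+2} 2^{3n} 6^{2n+3} (n = 1, 2, …).
At n = 6 the blocks have lengths 14, 18, 15.

88888888888888222222222222222222666666666666666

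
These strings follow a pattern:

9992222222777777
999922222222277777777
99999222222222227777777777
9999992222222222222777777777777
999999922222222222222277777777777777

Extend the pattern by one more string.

Term n consists of n 9's, followed by 2n+1 2's, followed by 2n 7's, where the shown terms are n = 3, 4, 5, 6, 7.
At n = 8 the blocks have lengths 8, 17, 16.

99999999222222222222222227777777777777777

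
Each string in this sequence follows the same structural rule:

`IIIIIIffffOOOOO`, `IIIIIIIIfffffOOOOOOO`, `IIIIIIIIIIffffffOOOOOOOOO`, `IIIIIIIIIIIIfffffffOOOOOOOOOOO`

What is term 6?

IIIIIIIIIIIIIIIIfffffffffOOOOOOOOOOOOOOO

Term n consists of 2n I's, followed by n+1 f's, followed by 2n-1 O's, where the shown terms are n = 3, 4, 5, 6.
At n = 8 the blocks have lengths 16, 9, 15.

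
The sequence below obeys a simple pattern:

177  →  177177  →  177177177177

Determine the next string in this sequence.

177177177177177177177177

Each string is two copies of the previous one concatenated.
So the next term is two copies of 177177177177.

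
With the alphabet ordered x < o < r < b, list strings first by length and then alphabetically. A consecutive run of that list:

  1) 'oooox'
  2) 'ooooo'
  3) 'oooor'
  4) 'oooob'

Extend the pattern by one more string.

ooorx

The successor of oooob increments the rightmost position that isn't already b and resets every position after it to x.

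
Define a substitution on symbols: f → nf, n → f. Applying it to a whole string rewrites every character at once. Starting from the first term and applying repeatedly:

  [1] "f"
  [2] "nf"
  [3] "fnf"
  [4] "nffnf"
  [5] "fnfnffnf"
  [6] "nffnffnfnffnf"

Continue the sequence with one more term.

Rewriting the 13 symbols of nffnffnfnffnf one by one yields f nf nf f nf nf f nf f nf nf f nf; concatenated:

fnfnffnfnffnffnfnffnf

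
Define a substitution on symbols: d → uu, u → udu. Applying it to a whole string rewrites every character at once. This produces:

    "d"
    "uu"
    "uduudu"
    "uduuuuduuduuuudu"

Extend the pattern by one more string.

Rewriting the 16 symbols of uduuuuduuduuuudu one by one yields udu uu udu udu udu udu uu udu udu uu udu udu udu udu uu udu; concatenated:

uduuuuduuduuduuduuuuduuduuuuduuduuduuduuuudu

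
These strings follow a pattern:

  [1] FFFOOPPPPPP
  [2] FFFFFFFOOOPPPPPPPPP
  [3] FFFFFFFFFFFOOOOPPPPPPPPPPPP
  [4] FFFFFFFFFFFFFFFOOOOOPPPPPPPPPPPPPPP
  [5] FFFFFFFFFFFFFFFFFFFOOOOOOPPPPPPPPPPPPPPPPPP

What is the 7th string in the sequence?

FFFFFFFFFFFFFFFFFFFFFFFFFFFOOOOOOOOPPPPPPPPPPPPPPPPPPPPPPPP

Each string has the form F^{4n-1} O^{n+1} P^{3n+3} (n = 1, 2, …).
At n = 7 the blocks have lengths 27, 8, 24.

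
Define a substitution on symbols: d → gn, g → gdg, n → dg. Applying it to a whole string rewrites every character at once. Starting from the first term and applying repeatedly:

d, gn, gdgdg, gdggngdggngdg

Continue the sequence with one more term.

φ(gdggngdggngdg) expands symbol-by-symbol to gdg gn gdg gdg dg gdg gn gdg gdg dg gdg gn gdg; joining the 13 pieces gives the next term.

gdggngdggdgdggdggngdggdgdggdggngdg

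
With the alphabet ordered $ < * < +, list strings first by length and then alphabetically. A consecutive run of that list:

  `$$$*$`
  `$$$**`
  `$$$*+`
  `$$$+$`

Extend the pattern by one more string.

The successor of $$$+$ increments the rightmost position that isn't already + and resets every position after it to $.

$$$+*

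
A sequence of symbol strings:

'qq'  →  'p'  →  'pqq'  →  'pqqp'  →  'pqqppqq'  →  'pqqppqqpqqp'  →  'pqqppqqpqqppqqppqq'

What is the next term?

pqqppqqpqqppqqppqqpqqppqqpqqp

From term 3 onward, concatenate the last term with the second-to-last: p·qq = pqq, pqq·p = pqqp, …
So term 8 is pqqppqqpqqppqqppqq·pqqppqqpqqp.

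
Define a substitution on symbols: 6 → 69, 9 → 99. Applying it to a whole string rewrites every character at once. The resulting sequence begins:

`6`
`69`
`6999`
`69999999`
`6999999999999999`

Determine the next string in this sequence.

Rewriting the 16 symbols of 6999999999999999 one by one yields 69 99 99 99 99 99 99 99 99 99 99 99 99 99 99 99; concatenated:

69999999999999999999999999999999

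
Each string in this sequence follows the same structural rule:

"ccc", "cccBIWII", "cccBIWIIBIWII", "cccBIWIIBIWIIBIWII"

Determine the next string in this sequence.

Each term is the previous one with BIWII appended.
One more step from cccBIWIIBIWIIBIWII gives the answer.

cccBIWIIBIWIIBIWIIBIWII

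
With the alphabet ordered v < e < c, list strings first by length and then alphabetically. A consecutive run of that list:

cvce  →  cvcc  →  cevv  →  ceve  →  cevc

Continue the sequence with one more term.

Treat cevc as a base-3 numeral over the given alphabet and add one, carrying through any trailing c's.

ceev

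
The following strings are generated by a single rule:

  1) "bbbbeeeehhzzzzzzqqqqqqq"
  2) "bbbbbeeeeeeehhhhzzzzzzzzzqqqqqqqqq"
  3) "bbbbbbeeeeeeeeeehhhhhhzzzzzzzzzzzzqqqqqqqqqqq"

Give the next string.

bbbbbbbeeeeeeeeeeeeehhhhhhhhzzzzzzzzzzzzzzzqqqqqqqqqqqqq

Term n consists of n+2 b's, followed by 3n-2 e's, followed by 2n-2 h's, followed by 3n z's, followed by 2n+3 q's, where the shown terms are n = 2, 3, 4.
Setting n = 5 gives 7, 13, 8, 15, 13 characters in each block.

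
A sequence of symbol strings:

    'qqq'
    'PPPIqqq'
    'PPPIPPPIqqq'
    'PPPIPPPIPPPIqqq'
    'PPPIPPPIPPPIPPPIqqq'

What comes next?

PPPIPPPIPPPIPPPIPPPIqqq

The strings grow by a fixed prefix PPPI each time.
One more step from PPPIPPPIPPPIPPPIqqq gives the answer.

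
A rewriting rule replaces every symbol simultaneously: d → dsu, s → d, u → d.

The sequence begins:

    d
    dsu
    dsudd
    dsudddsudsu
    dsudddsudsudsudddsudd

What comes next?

dsudddsudsudsudddsudddsudddsudsudsudddsudsu

φ(dsudddsudsudsudddsudd) expands symbol-by-symbol to dsu d d dsu dsu dsu d d dsu d d dsu d d dsu dsu dsu d d dsu dsu; joining the 21 pieces gives the next term.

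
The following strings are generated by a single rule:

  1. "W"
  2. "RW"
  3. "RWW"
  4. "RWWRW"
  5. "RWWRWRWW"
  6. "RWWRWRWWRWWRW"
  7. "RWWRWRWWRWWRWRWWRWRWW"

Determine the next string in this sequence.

Each term (from the third on) is the previous term followed by the one before it: term 3 = RW·W = RWW.
Continuing: RWWRWRWWRWWRWRWWRWRWW · RWWRWRWWRWWRW gives term 8.

RWWRWRWWRWWRWRWWRWRWWRWWRWRWWRWWRW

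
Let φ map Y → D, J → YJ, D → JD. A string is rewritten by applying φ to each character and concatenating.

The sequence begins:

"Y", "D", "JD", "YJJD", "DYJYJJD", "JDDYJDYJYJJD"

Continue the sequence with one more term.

YJJDJDDYJJDDYJDYJYJJD

Rewriting each symbol of JDDYJDYJYJJD: J→YJ, D→JD, D→JD, Y→D, J→YJ, D→JD, Y→D, J→YJ, Y→D, J→YJ, J→YJ, D→JD, which concatenates to YJ JD JD D YJ JD D YJ D YJ YJ JD.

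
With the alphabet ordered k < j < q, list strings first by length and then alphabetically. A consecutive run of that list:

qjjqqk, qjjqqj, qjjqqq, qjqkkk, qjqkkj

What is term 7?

qjqkjk

Stepping forward 2 times from qjqkkj: qjqkkj → qjqkkq, then the target.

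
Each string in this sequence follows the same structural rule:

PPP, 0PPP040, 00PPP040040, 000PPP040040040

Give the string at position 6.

Each term wraps the previous one in 0 on the left and 040 on the right.
From 000PPP040040040, 2 further steps: 000PPP040040040 → 0000PPP040040040040 → (answer).

00000PPP040040040040040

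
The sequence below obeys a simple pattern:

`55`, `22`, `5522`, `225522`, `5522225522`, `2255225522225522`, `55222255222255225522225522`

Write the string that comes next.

225522552222552255222255222255225522225522

Each term (from the third on) is the two preceding terms concatenated in order: term 3 = 55·22 = 5522.
So term 8 is 2255225522225522·55222255222255225522225522.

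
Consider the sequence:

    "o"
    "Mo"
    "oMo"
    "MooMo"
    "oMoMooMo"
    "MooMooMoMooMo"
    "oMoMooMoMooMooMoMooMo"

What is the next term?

MooMooMoMooMooMoMooMoMooMooMoMooMo

This is a Fibonacci-style word recurrence s(k) = s(k−2)·s(k−1): e.g. o·Mo = oMo.
Continuing: MooMooMoMooMo · oMoMooMoMooMooMoMooMo gives term 8.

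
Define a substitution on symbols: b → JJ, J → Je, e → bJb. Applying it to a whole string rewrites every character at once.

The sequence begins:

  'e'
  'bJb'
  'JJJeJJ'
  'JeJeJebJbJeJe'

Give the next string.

Replace each of the 13 characters of JeJeJebJbJeJe in place — Je bJb Je bJb Je bJb JJ Je JJ Je bJb Je bJb — and concatenate.

JebJbJebJbJebJbJJJeJJJebJbJebJb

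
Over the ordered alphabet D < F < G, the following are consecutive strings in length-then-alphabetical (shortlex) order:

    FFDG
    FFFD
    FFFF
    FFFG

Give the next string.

Treat FFFG as a base-3 numeral over the given alphabet and add one, carrying through any trailing G's.

FFGD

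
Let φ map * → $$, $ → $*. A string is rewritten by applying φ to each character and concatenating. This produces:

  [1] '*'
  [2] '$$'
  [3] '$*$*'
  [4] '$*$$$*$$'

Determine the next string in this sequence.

$*$$$*$*$*$$$*$*

Rewriting each symbol of $*$$$*$$: $→$*, *→$$, $→$*, $→$*, $→$*, *→$$, $→$*, $→$*, which concatenates to $* $$ $* $* $* $$ $* $*.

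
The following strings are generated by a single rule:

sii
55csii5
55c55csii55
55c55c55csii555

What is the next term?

s(k+1) = 55c·s(k)·5, so each term gains 55c as a prefix and 5 as a suffix.
So the next term is 55c·55c55c55csii555·5.

55c55c55c55csii5555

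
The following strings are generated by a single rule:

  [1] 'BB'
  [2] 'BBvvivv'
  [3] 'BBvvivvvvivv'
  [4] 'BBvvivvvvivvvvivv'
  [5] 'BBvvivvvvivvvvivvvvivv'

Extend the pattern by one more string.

Each term is the previous one with vvivv appended.
One more step from BBvvivvvvivvvvivvvvivv gives the answer.

BBvvivvvvivvvvivvvvivvvvivv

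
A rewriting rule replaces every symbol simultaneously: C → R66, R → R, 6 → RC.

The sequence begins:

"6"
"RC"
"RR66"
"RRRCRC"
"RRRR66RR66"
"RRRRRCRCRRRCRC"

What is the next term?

Rewriting the 14 symbols of RRRRRCRCRRRCRC one by one yields R R R R R R66 R R66 R R R R66 R R66; concatenated:

RRRRRR66RR66RRRR66RR66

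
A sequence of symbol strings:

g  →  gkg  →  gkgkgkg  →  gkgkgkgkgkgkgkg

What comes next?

Every step duplicates the string with 'k' between the halves.
So the next term is two copies of gkgkgkgkgkgkgkg with 'k' between the halves.

gkgkgkgkgkgkgkgkgkgkgkgkgkgkgkg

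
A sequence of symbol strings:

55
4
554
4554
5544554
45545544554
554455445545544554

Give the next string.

This is a Fibonacci-style word recurrence s(k) = s(k−2)·s(k−1): e.g. 55·4 = 554.
The next term joins 45545544554 and 554455445545544554.

45545544554554455445545544554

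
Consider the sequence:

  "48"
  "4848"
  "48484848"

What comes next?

s(k+1) = s(k)·s(k) — each term doubles the last.
So the next term is two copies of 48484848.

4848484848484848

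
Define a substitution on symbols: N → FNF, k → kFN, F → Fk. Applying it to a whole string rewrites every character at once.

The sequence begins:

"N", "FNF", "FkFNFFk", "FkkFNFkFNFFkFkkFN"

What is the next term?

Applying the rule to each of the 17 symbols of FkkFNFkFNFFkFkkFN gives the pieces Fk kFN kFN Fk FNF Fk kFN Fk FNF Fk Fk kFN Fk kFN kFN Fk FNF, which concatenate to the answer.

FkkFNkFNFkFNFFkkFNFkFNFFkFkkFNFkkFNkFNFkFNF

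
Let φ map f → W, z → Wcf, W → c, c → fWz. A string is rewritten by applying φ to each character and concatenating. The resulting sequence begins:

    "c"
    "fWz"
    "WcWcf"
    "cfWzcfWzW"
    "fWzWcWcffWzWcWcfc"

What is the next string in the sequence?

φ(fWzWcWcffWzWcWcfc) expands symbol-by-symbol to W c Wcf c fWz c fWz W W c Wcf c fWz c fWz W fWz; joining the 17 pieces gives the next term.

WcWcfcfWzcfWzWWcWcfcfWzcfWzWfWz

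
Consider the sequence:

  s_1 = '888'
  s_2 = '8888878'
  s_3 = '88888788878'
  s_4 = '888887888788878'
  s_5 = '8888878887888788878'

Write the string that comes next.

Every step adds 8878 to the end: s(k+1) = s(k)·8878.
One more step from 8888878887888788878 gives the answer.

88888788878887888788878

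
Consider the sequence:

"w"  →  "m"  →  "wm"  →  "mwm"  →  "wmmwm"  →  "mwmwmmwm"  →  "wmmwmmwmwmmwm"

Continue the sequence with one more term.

mwmwmmwmwmmwmmwmwmmwm

This is a Fibonacci-style word recurrence s(k) = s(k−2)·s(k−1): e.g. w·m = wm.
Continuing: mwmwmmwm · wmmwmmwmwmmwm gives term 8.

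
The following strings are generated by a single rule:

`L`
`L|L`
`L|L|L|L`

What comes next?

L|L|L|L|L|L|L|L

Every step duplicates the string with '|' between the halves.
One more doubling of L|L|L|L gives the answer.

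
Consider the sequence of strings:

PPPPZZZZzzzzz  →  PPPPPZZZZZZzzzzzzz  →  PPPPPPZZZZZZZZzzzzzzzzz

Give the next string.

PPPPPPPZZZZZZZZZZzzzzzzzzzzz

Each string has the form P^{n+2} Z^{2n} z^{2n+1}, where the shown terms are n = 2, 3, 4.
Setting n = 5 gives 7, 10, 11 characters in each block.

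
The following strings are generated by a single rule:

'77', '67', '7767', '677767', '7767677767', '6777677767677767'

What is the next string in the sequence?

77676777676777677767677767

This is a Fibonacci-style word recurrence s(k) = s(k−2)·s(k−1): e.g. 77·67 = 7767.
So term 7 is 7767677767·6777677767677767.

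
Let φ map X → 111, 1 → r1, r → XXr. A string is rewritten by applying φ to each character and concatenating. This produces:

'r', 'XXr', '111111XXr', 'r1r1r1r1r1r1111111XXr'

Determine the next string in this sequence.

φ(r1r1r1r1r1r1111111XXr) expands symbol-by-symbol to XXr r1 XXr r1 XXr r1 XXr r1 XXr r1 XXr r1 r1 r1 r1 r1 r1 r1 111 111 XXr; joining the 21 pieces gives the next term.

XXrr1XXrr1XXrr1XXrr1XXrr1XXrr1r1r1r1r1r1r1111111XXr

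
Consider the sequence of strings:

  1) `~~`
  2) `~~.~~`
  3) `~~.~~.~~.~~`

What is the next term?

~~.~~.~~.~~.~~.~~.~~.~~

s(k+1) = s(k)·.·s(k) — each term doubles the last with '.' between the halves.
So the next term is two copies of ~~.~~.~~.~~ with '.' between the halves.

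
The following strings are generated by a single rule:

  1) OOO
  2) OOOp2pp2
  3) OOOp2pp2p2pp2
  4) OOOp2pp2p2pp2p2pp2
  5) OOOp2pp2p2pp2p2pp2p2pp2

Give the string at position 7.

Each term is the previous one with p2pp2 appended.
From OOOp2pp2p2pp2p2pp2p2pp2, 2 further steps: OOOp2pp2p2pp2p2pp2p2pp2 → OOOp2pp2p2pp2p2pp2p2pp2p2pp2 → (answer).

OOOp2pp2p2pp2p2pp2p2pp2p2pp2p2pp2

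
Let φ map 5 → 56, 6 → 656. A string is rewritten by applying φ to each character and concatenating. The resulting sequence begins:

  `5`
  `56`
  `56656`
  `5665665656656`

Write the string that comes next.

Applying the rule to each of the 13 symbols of 5665665656656 gives the pieces 56 656 656 56 656 656 56 656 56 656 656 56 656, which concatenate to the answer.

5665665656656656566565665665656656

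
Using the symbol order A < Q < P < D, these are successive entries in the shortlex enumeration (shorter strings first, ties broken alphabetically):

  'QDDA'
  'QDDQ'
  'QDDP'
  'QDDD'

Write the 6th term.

PAAQ

Stepping forward 2 times from QDDD: QDDD → PAAA, then the target.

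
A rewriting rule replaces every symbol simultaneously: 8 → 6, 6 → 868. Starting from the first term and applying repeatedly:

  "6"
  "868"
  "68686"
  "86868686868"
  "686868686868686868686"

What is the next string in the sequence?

φ(686868686868686868686) expands symbol-by-symbol to 868 6 868 6 868 6 868 6 868 6 868 6 868 6 868 6 868 6 868 6 868; joining the 21 pieces gives the next term.

8686868686868686868686868686868686868686868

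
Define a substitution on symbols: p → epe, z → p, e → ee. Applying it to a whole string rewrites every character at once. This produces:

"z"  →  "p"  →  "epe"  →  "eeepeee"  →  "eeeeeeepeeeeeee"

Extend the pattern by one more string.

φ(eeeeeeepeeeeeee) expands symbol-by-symbol to ee ee ee ee ee ee ee epe ee ee ee ee ee ee ee; joining the 15 pieces gives the next term.

eeeeeeeeeeeeeeepeeeeeeeeeeeeeee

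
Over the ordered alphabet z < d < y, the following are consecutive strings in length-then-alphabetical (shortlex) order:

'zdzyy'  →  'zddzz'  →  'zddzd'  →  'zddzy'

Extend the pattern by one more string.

Treat zddzy as a base-3 numeral over the given alphabet and add one, carrying through any trailing y's.

zdddz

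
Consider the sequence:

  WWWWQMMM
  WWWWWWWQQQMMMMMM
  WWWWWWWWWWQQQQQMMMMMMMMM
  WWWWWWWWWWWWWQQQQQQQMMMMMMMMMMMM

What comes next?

Term n consists of 3n+1 W's, followed by 2n-1 Q's, followed by 3n M's (n = 1, 2, …).
At n = 5 the blocks have lengths 16, 9, 15.

WWWWWWWWWWWWWWWWQQQQQQQQQMMMMMMMMMMMMMMM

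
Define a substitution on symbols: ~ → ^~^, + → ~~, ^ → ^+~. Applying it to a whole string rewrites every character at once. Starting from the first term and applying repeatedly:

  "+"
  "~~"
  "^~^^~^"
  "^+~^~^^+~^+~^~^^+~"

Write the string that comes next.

^+~~~^~^^+~^~^^+~^+~~~^~^^+~~~^~^^+~^~^^+~^+~~~^~^

Applying the rule to each of the 18 symbols of ^+~^~^^+~^+~^~^^+~ gives the pieces ^+~ ~~ ^~^ ^+~ ^~^ ^+~ ^+~ ~~ ^~^ ^+~ ~~ ^~^ ^+~ ^~^ ^+~ ^+~ ~~ ^~^, which concatenate to the answer.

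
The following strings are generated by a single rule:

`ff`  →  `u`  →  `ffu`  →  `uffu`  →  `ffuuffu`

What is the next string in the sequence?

uffuffuuffu

From term 3 onward, concatenate the second-to-last term with the last: ff·u = ffu, u·ffu = uffu, …
So term 6 is uffu·ffuuffu.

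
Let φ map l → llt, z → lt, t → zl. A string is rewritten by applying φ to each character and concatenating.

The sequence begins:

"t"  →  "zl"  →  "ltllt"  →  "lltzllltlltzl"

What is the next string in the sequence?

Replace each of the 13 characters of lltzllltlltzl in place — llt llt zl lt llt llt llt zl llt llt zl lt llt — and concatenate.

lltlltzlltlltlltlltzllltlltzlltllt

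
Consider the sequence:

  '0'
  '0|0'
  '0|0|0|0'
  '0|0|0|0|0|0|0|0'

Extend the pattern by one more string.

0|0|0|0|0|0|0|0|0|0|0|0|0|0|0|0

s(k+1) = s(k)·|·s(k) — each term doubles the last with '|' between the halves.
So the next term is two copies of 0|0|0|0|0|0|0|0 with '|' between the halves.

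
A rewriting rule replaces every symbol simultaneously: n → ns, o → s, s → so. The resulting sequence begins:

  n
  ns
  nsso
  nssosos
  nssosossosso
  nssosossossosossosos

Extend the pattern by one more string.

Rewriting the 20 symbols of nssosossossosossosos one by one yields ns so so s so s so so s so so s so s so so s so s so; concatenated:

nssosossossosossosossossosossosso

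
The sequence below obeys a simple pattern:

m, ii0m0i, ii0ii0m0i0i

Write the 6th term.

s(k+1) = ii0·s(k)·0i, so each term gains ii0 as a prefix and 0i as a suffix.
From ii0ii0m0i0i, 3 further steps: ii0ii0m0i0i → ii0ii0ii0m0i0i0i → ii0ii0ii0ii0m0i0i0i0i → (answer).

ii0ii0ii0ii0ii0m0i0i0i0i0i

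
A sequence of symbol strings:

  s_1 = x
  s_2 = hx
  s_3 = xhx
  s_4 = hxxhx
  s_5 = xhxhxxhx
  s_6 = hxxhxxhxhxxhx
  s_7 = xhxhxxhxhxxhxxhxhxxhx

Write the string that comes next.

hxxhxxhxhxxhxxhxhxxhxhxxhxxhxhxxhx

This is a Fibonacci-style word recurrence s(k) = s(k−2)·s(k−1): e.g. x·hx = xhx.
Continuing: hxxhxxhxhxxhx · xhxhxxhxhxxhxxhxhxxhx gives term 8.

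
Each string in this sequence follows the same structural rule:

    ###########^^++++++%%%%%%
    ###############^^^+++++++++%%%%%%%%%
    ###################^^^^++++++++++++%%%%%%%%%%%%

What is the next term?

#######################^^^^^+++++++++++++++%%%%%%%%%%%%%%%

Reading off run lengths: # runs 11, 15, 19; ^ runs 2, 3, 4; + runs 6, 9, 12; % runs 6, 9, 12 — each is linear in n, where the shown terms are n = 2, 3, 4.
Setting n = 5 gives 23, 5, 15, 15 characters in each block.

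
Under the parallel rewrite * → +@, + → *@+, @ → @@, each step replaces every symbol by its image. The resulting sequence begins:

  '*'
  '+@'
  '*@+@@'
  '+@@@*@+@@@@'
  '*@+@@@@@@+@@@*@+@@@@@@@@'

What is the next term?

φ(*@+@@@@@@+@@@*@+@@@@@@@@) expands symbol-by-symbol to +@ @@ *@+ @@ @@ @@ @@ @@ @@ *@+ @@ @@ @@ +@ @@ *@+ @@ @@ @@ @@ @@ @@ @@ @@; joining the 24 pieces gives the next term.

+@@@*@+@@@@@@@@@@@@*@+@@@@@@+@@@*@+@@@@@@@@@@@@@@@@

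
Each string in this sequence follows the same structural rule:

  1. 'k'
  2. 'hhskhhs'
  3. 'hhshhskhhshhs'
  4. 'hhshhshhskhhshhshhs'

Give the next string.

s(k+1) = hhs·s(k)·hhs, so each term gains hhs as a prefix and hhs as a suffix.
Applying this once more to hhshhshhskhhshhshhs:

hhshhshhshhskhhshhshhshhs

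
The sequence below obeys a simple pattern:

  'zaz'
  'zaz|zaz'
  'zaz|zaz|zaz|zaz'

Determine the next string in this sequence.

zaz|zaz|zaz|zaz|zaz|zaz|zaz|zaz

Every step duplicates the string with '|' between the halves.
So the next term is two copies of zaz|zaz|zaz|zaz with '|' between the halves.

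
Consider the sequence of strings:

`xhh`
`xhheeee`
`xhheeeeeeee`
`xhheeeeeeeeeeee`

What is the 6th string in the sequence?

xhheeeeeeeeeeeeeeeeeeee

Each term is the previous one with eeee appended.
From xhheeeeeeeeeeee, 2 further steps: xhheeeeeeeeeeee → xhheeeeeeeeeeeeeeee → (answer).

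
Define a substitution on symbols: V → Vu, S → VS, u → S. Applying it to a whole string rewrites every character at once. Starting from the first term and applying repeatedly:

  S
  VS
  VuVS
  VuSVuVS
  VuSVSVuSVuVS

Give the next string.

Expanding VuSVSVuSVuVS: V→Vu, u→S, S→VS, V→Vu, S→VS, V→Vu, u→S, S→VS, V→Vu, u→S, V→Vu, S→VS. Concatenated: Vu S VS Vu VS Vu S VS Vu S Vu VS.

VuSVSVuVSVuSVSVuSVuVS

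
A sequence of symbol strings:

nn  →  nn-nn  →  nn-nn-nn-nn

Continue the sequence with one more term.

s(k+1) = s(k)·-·s(k) — each term doubles the last with '-' between the halves.
So the next term is two copies of nn-nn-nn-nn with '-' between the halves.

nn-nn-nn-nn-nn-nn-nn-nn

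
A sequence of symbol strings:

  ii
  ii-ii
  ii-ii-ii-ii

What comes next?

ii-ii-ii-ii-ii-ii-ii-ii

Each string is two copies of the previous one joined by '-'.
One more doubling of ii-ii-ii-ii gives the answer.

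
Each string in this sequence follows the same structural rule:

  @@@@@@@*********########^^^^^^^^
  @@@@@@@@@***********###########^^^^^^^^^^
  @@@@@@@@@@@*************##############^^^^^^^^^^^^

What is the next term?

Term n consists of 2n+1 @'s, followed by 2n+3 *'s, followed by 3n-1 #'s, followed by 2n+2 ^'s, where the shown terms are n = 3, 4, 5.
Setting n = 6 gives 13, 15, 17, 14 characters in each block.

@@@@@@@@@@@@@***************#################^^^^^^^^^^^^^^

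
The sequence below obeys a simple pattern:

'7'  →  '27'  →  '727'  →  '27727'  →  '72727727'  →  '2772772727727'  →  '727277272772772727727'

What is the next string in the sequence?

From term 3 onward, concatenate the second-to-last term with the last: 7·27 = 727, 27·727 = 27727, …
So term 8 is 2772772727727·727277272772772727727.

2772772727727727277272772772727727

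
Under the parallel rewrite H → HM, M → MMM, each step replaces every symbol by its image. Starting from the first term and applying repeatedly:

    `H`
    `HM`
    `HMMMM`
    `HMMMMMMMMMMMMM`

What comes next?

Replace each of the 14 characters of HMMMMMMMMMMMMM in place — HM MMM MMM MMM MMM MMM MMM MMM MMM MMM MMM MMM MMM MMM — and concatenate.

HMMMMMMMMMMMMMMMMMMMMMMMMMMMMMMMMMMMMMMMM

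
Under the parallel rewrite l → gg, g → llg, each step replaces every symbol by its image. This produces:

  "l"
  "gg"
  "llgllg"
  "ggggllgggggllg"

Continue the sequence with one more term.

llgllgllgllgggggllgllgllgllgllgggggllg

φ(ggggllgggggllg) expands symbol-by-symbol to llg llg llg llg gg gg llg llg llg llg llg gg gg llg; joining the 14 pieces gives the next term.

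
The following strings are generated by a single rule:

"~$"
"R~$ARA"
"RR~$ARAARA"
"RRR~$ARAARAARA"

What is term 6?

RRRRR~$ARAARAARAARAARA

Each term wraps the previous one in R on the left and ARA on the right.
From RRR~$ARAARAARA, 2 further steps: RRR~$ARAARAARA → RRRR~$ARAARAARAARA → (answer).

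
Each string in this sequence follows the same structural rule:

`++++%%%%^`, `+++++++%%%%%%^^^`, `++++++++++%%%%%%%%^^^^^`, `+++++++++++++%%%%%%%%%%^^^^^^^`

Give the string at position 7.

++++++++++++++++++++++%%%%%%%%%%%%%%%%^^^^^^^^^^^^^

Term n consists of 3n+1 +'s, followed by 2n+2 %'s, followed by 2n-1 ^'s (n = 1, 2, …).
For term 7, n = 7, so the run lengths are 22, 16, 13.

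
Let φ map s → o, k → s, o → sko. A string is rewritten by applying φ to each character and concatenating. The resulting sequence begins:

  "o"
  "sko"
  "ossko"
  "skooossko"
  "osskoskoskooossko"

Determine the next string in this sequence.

Applying the rule to each of the 17 symbols of osskoskoskooossko gives the pieces sko o o s sko o s sko o s sko sko sko o o s sko, which concatenate to the answer.

skooosskoosskoosskoskoskooossko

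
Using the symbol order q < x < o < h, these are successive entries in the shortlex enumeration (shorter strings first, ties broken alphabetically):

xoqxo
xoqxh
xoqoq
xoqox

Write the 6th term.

Continuing the enumeration 2 steps past xoqox: xoqox → xoqoo → (answer).

xoqoh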